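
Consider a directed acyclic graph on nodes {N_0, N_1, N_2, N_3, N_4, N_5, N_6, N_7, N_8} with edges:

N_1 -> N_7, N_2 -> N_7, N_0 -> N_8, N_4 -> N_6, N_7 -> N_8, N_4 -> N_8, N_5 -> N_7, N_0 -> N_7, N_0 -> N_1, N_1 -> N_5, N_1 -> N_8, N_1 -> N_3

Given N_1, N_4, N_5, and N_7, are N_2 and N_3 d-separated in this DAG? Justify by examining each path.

Yes

We examine all 6 paths between N_2 and N_3:
Path 1: N_2 → N_7 → N_8 ← N_1 → N_3
  N_7 is a chain here and N_7 is conditioned on, so the path is blocked at N_7.
Path 2: N_2 → N_7 → N_8 ← N_0 → N_1 → N_3
  N_7 is a chain here and N_7 is conditioned on, so the path is blocked at N_7.
Path 3: N_2 → N_7 ← N_1 → N_3
  N_1 is a fork here and N_1 is conditioned on, so the path is blocked at N_1.
Path 4: N_2 → N_7 ← N_5 ← N_1 → N_3
  N_5 is a chain here and N_5 is conditioned on, so the path is blocked at N_5.
Path 5: N_2 → N_7 ← N_0 → N_8 ← N_1 → N_3
  N_8 is a collider here and neither N_8 nor any of its descendants is conditioned on, so the collider stays closed — the path is blocked at N_8.
Path 6: N_2 → N_7 ← N_0 → N_1 → N_3
  N_1 is a chain here and N_1 is conditioned on, so the path is blocked at N_1.
Since every path is blocked, d-separation holds.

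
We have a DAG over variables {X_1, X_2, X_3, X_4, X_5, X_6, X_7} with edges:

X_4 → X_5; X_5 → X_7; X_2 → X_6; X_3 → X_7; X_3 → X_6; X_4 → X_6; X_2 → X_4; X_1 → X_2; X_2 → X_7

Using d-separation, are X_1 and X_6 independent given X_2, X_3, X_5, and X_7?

There are 5 undirected paths between X_1 and X_6; checking each against the conditioning set {X_2, X_3, X_5, X_7}:
Path 1: X_1 → X_2 → X_6
  X_2 is a chain here and X_2 is conditioned on, so the path is blocked at X_2.
Path 2: X_1 → X_2 → X_7 ← X_3 → X_6
  X_2 is a chain here and X_2 is conditioned on, so the path is blocked at X_2.
Path 3: X_1 → X_2 → X_7 ← X_5 ← X_4 → X_6
  X_2 is a chain here and X_2 is conditioned on, so the path is blocked at X_2.
Path 4: X_1 → X_2 → X_4 → X_5 → X_7 ← X_3 → X_6
  X_2 is a chain here and X_2 is conditioned on, so the path is blocked at X_2.
Path 5: X_1 → X_2 → X_4 → X_6
  X_2 is a chain here and X_2 is conditioned on, so the path is blocked at X_2.
Since every path is blocked, d-separation holds.

Yes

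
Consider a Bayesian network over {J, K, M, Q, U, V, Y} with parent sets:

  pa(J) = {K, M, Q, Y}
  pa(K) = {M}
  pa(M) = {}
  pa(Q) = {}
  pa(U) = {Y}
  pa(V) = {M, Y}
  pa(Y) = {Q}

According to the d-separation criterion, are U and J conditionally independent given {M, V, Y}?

Yes

There are 4 undirected paths between U and J; checking each against the conditioning set {M, V, Y}:
Path 1: U ← Y → V ← M → J
  Y is a fork here and Y is conditioned on, so the path is blocked at Y.
Path 2: U ← Y → V ← M → K → J
  Y is a fork here and Y is conditioned on, so the path is blocked at Y.
Path 3: U ← Y → J
  Y is a fork here and Y is conditioned on, so the path is blocked at Y.
Path 4: U ← Y ← Q → J
  Y is a chain here and Y is conditioned on, so the path is blocked at Y.
Every path is blocked, so U and J are d-separated given {M, V, Y}.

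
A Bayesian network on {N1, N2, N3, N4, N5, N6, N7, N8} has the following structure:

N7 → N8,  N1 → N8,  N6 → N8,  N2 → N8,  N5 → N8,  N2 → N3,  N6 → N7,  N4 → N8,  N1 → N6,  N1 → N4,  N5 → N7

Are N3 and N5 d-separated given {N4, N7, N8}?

Enumerating the 5 paths from N3 to N5 and testing each for blocking by {N4, N7, N8}:
Path 1: N3 ← N2 → N8 ← N5
  N2 is a fork and N2 is not conditioned on; N8 is a collider and N8 is conditioned on, which opens it — no node blocks this path, so it is active.
Path 2: N3 ← N2 → N8 ← N1 → N6 → N7 ← N5
  N2 is a fork and N2 is not conditioned on; N8 is a collider and N8 is conditioned on, which opens it; N1 is a fork and N1 is not conditioned on; N6 is a chain and N6 is not conditioned on; N7 is a collider and N7 is conditioned on, which opens it — no node blocks this path, so it is active.
Path 3: N3 ← N2 → N8 ← N4 ← N1 → N6 → N7 ← N5
  N4 is a chain here and N4 is conditioned on, so the path is blocked at N4.
Path 4: N3 ← N2 → N8 ← N6 → N7 ← N5
  N2 is a fork and N2 is not conditioned on; N8 is a collider and N8 is conditioned on, which opens it; N6 is a fork and N6 is not conditioned on; N7 is a collider and N7 is conditioned on, which opens it — no node blocks this path, so it is active.
Path 5: N3 ← N2 → N8 ← N7 ← N5
  N7 is a chain here and N7 is conditioned on, so the path is blocked at N7.
At least one path is unblocked, so d-separation fails.

No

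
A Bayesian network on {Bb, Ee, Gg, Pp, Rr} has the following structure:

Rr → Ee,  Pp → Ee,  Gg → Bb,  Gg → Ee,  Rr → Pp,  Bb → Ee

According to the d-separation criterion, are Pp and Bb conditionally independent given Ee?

4 paths connect Pp and Bb; each must be blocked for d-separation to hold:
Path 1: Pp ← Rr → Ee ← Gg → Bb
  Rr is a fork and Rr is not conditioned on; Ee is a collider and Ee is conditioned on, which opens it; Gg is a fork and Gg is not conditioned on — no node blocks this path, so it is active.
Path 2: Pp ← Rr → Ee ← Bb
  Rr is a fork and Rr is not conditioned on; Ee is a collider and Ee is conditioned on, which opens it — no node blocks this path, so it is active.
Path 3: Pp → Ee ← Gg → Bb
  Ee is a collider and Ee is conditioned on, which opens it; Gg is a fork and Gg is not conditioned on — no node blocks this path, so it is active.
Path 4: Pp → Ee ← Bb
  Ee is a collider and Ee is conditioned on, which opens it — no node blocks this path, so it is active.
Because an active path exists, Pp and Bb are not d-separated.

No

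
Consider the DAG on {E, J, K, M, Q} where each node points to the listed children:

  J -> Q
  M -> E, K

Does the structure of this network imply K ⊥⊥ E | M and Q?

Yes

Only one path connects K and E:
  1. K ← M → E — M:fork[blocks] ⇒ blocked
All paths are blocked; K ⊥ E | {M, Q} holds.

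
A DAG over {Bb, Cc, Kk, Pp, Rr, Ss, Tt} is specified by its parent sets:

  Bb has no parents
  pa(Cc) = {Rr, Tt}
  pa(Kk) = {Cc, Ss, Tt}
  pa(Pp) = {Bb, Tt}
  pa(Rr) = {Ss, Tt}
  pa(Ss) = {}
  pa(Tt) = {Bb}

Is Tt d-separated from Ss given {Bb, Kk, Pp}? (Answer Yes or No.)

No

There are 6 undirected paths between Tt and Ss; checking each against the conditioning set {Bb, Kk, Pp}:
Path 1: Tt → Rr ← Ss
  Rr is a collider and its descendant Kk is conditioned on, which opens it — no node blocks this path, so it is active.
Path 2: Tt → Rr → Cc → Kk ← Ss
  Rr is a chain and Rr is not conditioned on; Cc is a chain and Cc is not conditioned on; Kk is a collider and Kk is conditioned on, which opens it — no node blocks this path, so it is active.
Path 3: Tt → Kk ← Ss
  Kk is a collider and Kk is conditioned on, which opens it — no node blocks this path, so it is active.
Path 4: Tt → Kk ← Cc ← Rr ← Ss
  Kk is a collider and Kk is conditioned on, which opens it; Cc is a chain and Cc is not conditioned on; Rr is a chain and Rr is not conditioned on — no node blocks this path, so it is active.
Path 5: Tt → Cc ← Rr ← Ss
  Cc is a collider and its descendant Kk is conditioned on, which opens it; Rr is a chain and Rr is not conditioned on — no node blocks this path, so it is active.
Path 6: Tt → Cc → Kk ← Ss
  Cc is a chain and Cc is not conditioned on; Kk is a collider and Kk is conditioned on, which opens it — no node blocks this path, so it is active.
At least one path is unblocked, so d-separation fails.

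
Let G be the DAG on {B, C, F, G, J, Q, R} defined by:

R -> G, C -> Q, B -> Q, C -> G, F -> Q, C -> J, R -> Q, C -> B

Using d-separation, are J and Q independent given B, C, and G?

There are 3 undirected paths between J and Q; checking each against the conditioning set {B, C, G}:
Path 1: J ← C → B → Q
  C is a fork here and C is conditioned on, so the path is blocked at C.
Path 2: J ← C → G ← R → Q
  C is a fork here and C is conditioned on, so the path is blocked at C.
Path 3: J ← C → Q
  C is a fork here and C is conditioned on, so the path is blocked at C.
Since every path is blocked, d-separation holds.

Yes — J and Q are d-separated given {B, C, G}.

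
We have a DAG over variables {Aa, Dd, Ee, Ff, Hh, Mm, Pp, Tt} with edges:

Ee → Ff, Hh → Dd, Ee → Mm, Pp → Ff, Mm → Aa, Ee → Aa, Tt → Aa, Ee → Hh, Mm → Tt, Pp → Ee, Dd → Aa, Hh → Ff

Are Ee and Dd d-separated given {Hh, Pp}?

We examine all 6 paths between Ee and Dd:
  1. Ee → Mm → Aa ← Dd — Mm:chain[open]; Aa:collider[blocks] ⇒ blocked
  2. Ee → Mm → Tt → Aa ← Dd — Mm:chain[open]; Tt:chain[open]; Aa:collider[blocks] ⇒ blocked
  3. Ee → Aa ← Dd — Aa:collider[blocks] ⇒ blocked
  4. Ee → Ff ← Hh → Dd — Ff:collider[blocks]; Hh:fork[blocks] ⇒ blocked
  5. Ee ← Pp → Ff ← Hh → Dd — Pp:fork[blocks]; Ff:collider[blocks]; Hh:fork[blocks] ⇒ blocked
  6. Ee → Hh → Dd — Hh:chain[blocks] ⇒ blocked
Every path is blocked, so Ee and Dd are d-separated given {Hh, Pp}.

Yes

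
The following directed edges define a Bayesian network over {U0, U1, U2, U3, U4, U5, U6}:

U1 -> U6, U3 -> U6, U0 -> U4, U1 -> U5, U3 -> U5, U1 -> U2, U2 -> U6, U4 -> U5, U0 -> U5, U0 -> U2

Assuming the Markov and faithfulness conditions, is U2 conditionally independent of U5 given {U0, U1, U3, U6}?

Enumerating the 6 paths from U2 to U5 and testing each for blocking by {U0, U1, U3, U6}:
  1. U2 ← U1 → U6 ← U3 → U5 — U1:fork[blocks]; U6:collider[open]; U3:fork[blocks] ⇒ blocked
  2. U2 ← U1 → U5 — U1:fork[blocks] ⇒ blocked
  3. U2 ← U0 → U4 → U5 — U0:fork[blocks]; U4:chain[open] ⇒ blocked
  4. U2 ← U0 → U5 — U0:fork[blocks] ⇒ blocked
  5. U2 → U6 ← U1 → U5 — U6:collider[open]; U1:fork[blocks] ⇒ blocked
  6. U2 → U6 ← U3 → U5 — U6:collider[open]; U3:fork[blocks] ⇒ blocked
Since every path is blocked, d-separation holds.

Yes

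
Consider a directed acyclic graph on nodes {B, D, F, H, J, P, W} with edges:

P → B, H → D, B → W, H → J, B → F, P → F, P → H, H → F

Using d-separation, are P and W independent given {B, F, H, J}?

We examine all 3 paths between P and W:
  1. P → H → F ← B → W — H:chain[blocks]; F:collider[open]; B:fork[blocks] ⇒ blocked
  2. P → B → W — B:chain[blocks] ⇒ blocked
  3. P → F ← B → W — F:collider[open]; B:fork[blocks] ⇒ blocked
Since every path is blocked, d-separation holds.

Yes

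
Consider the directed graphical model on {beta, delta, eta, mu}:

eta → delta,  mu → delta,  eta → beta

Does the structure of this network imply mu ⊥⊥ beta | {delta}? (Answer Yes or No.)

Only one path connects mu and beta:
  1. mu → delta ← eta → beta — delta:collider[open]; eta:fork[open] ⇒ active
At least one path is unblocked, so d-separation fails.

No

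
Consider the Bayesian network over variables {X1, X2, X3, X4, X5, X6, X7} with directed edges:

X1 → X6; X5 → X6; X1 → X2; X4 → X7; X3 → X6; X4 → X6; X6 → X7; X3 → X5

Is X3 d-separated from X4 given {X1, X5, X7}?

No

Enumerating the 4 paths from X3 to X4 and testing each for blocking by {X1, X5, X7}:
Path 1: X3 → X5 → X6 → X7 ← X4
  X5 is a chain here and X5 is conditioned on, so the path is blocked at X5.
Path 2: X3 → X5 → X6 ← X4
  X5 is a chain here and X5 is conditioned on, so the path is blocked at X5.
Path 3: X3 → X6 → X7 ← X4
  X6 is a chain and X6 is not conditioned on; X7 is a collider and X7 is conditioned on, which opens it — no node blocks this path, so it is active.
Path 4: X3 → X6 ← X4
  X6 is a collider and its descendant X7 is conditioned on, which opens it — no node blocks this path, so it is active.
Because an active path exists, X3 and X4 are not d-separated.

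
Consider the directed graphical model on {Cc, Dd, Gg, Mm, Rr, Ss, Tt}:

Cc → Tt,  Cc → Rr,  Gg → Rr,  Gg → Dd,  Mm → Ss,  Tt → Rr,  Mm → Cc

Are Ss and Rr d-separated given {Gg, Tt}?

2 paths connect Ss and Rr; each must be blocked for d-separation to hold:
Path 1: Ss ← Mm → Cc → Tt → Rr
  Tt is a chain here and Tt is conditioned on, so the path is blocked at Tt.
Path 2: Ss ← Mm → Cc → Rr
  Mm is a fork and Mm is not conditioned on; Cc is a chain and Cc is not conditioned on — no node blocks this path, so it is active.
Since the path Ss ← Mm → Cc → Rr is active, Ss and Rr are not d-separated given {Gg, Tt}.

No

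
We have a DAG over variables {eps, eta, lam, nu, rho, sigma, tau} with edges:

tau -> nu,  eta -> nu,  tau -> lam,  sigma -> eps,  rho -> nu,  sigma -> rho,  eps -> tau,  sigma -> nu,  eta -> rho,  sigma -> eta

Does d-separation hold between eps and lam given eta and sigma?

No

There are 6 undirected paths between eps and lam; checking each against the conditioning set {eta, sigma}:
Path 1: eps → tau → lam
  tau is a chain and tau is not conditioned on — no node blocks this path, so it is active.
Path 2: eps ← sigma → nu ← tau → lam
  sigma is a fork here and sigma is conditioned on, so the path is blocked at sigma.
Path 3: eps ← sigma → eta → nu ← tau → lam
  sigma is a fork here and sigma is conditioned on, so the path is blocked at sigma.
Path 4: eps ← sigma → eta → rho → nu ← tau → lam
  sigma is a fork here and sigma is conditioned on, so the path is blocked at sigma.
Path 5: eps ← sigma → rho → nu ← tau → lam
  sigma is a fork here and sigma is conditioned on, so the path is blocked at sigma.
Path 6: eps ← sigma → rho ← eta → nu ← tau → lam
  sigma is a fork here and sigma is conditioned on, so the path is blocked at sigma.
At least one path is unblocked, so d-separation fails.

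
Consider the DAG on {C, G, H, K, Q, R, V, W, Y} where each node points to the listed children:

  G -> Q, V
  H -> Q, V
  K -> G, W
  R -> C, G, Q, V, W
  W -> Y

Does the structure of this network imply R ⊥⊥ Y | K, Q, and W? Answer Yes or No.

There are 6 undirected paths between R and Y; checking each against the conditioning set {K, Q, W}:
Path 1: R → G ← K → W → Y
  K is a fork here and K is conditioned on, so the path is blocked at K.
Path 2: R → V ← H → Q ← G ← K → W → Y
  V is a collider here and neither V nor any of its descendants is conditioned on, so the collider stays closed — the path is blocked at V.
Path 3: R → V ← G ← K → W → Y
  V is a collider here and neither V nor any of its descendants is conditioned on, so the collider stays closed — the path is blocked at V.
Path 4: R → Q ← H → V ← G ← K → W → Y
  V is a collider here and neither V nor any of its descendants is conditioned on, so the collider stays closed — the path is blocked at V.
Path 5: R → Q ← G ← K → W → Y
  K is a fork here and K is conditioned on, so the path is blocked at K.
Path 6: R → W → Y
  W is a chain here and W is conditioned on, so the path is blocked at W.
All paths are blocked; R ⊥ Y | {K, Q, W} holds.

Yes — R and Y are d-separated given {K, Q, W}.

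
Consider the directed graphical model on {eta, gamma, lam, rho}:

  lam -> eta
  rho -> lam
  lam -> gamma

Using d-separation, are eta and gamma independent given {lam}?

Yes

There is one path between eta and gamma:
  1. eta ← lam → gamma — lam:fork[blocks] ⇒ blocked
Since every path is blocked, d-separation holds.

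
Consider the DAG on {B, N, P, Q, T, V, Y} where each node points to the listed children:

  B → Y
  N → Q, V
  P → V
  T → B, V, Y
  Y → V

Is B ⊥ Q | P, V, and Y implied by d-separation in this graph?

There are 4 undirected paths between B and Q; checking each against the conditioning set {P, V, Y}:
Path 1: B ← T → V ← N → Q
  T is a fork and T is not conditioned on; V is a collider and V is conditioned on, which opens it; N is a fork and N is not conditioned on — no node blocks this path, so it is active.
Path 2: B ← T → Y → V ← N → Q
  Y is a chain here and Y is conditioned on, so the path is blocked at Y.
Path 3: B → Y → V ← N → Q
  Y is a chain here and Y is conditioned on, so the path is blocked at Y.
Path 4: B → Y ← T → V ← N → Q
  Y is a collider and Y is conditioned on, which opens it; T is a fork and T is not conditioned on; V is a collider and V is conditioned on, which opens it; N is a fork and N is not conditioned on — no node blocks this path, so it is active.
Since the path B ← T → V ← N → Q is active, B and Q are not d-separated given {P, V, Y}.

No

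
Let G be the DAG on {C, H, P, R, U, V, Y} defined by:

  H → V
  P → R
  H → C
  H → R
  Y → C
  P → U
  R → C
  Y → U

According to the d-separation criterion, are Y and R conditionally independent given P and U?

Yes — Y and R are d-separated given {P, U}.

3 paths connect Y and R; each must be blocked for d-separation to hold:
  1. Y → U ← P → R — U:collider[open]; P:fork[blocks] ⇒ blocked
  2. Y → C ← R — C:collider[blocks] ⇒ blocked
  3. Y → C ← H → R — C:collider[blocks]; H:fork[open] ⇒ blocked
Every path is blocked, so Y and R are d-separated given {P, U}.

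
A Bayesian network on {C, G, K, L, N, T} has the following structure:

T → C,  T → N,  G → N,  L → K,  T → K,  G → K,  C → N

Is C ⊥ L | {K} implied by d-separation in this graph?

No

We examine all 4 paths between C and L:
  1. C → N ← G → K ← L — N:collider[blocks]; G:fork[open]; K:collider[open] ⇒ blocked
  2. C → N ← T → K ← L — N:collider[blocks]; T:fork[open]; K:collider[open] ⇒ blocked
  3. C ← T → N ← G → K ← L — T:fork[open]; N:collider[blocks]; G:fork[open]; K:collider[open] ⇒ blocked
  4. C ← T → K ← L — T:fork[open]; K:collider[open] ⇒ active
Since the path C ← T → K ← L is active, C and L are not d-separated given {K}.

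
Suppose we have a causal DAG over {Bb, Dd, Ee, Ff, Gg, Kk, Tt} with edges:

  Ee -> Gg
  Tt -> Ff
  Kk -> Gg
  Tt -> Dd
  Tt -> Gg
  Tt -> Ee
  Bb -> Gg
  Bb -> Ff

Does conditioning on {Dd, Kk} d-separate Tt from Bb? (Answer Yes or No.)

Yes

We examine all 3 paths between Tt and Bb:
Path 1: Tt → Ee → Gg ← Bb
  Gg is a collider here and neither Gg nor any of its descendants is conditioned on, so the collider stays closed — the path is blocked at Gg.
Path 2: Tt → Ff ← Bb
  Ff is a collider here and neither Ff nor any of its descendants is conditioned on, so the collider stays closed — the path is blocked at Ff.
Path 3: Tt → Gg ← Bb
  Gg is a collider here and neither Gg nor any of its descendants is conditioned on, so the collider stays closed — the path is blocked at Gg.
Since every path is blocked, d-separation holds.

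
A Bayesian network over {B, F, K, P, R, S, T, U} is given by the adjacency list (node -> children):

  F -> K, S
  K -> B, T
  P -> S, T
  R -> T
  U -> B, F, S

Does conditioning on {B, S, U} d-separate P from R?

Yes

We examine all 5 paths between P and R:
  1. P → S ← F → K → T ← R — S:collider[open]; F:fork[open]; K:chain[open]; T:collider[blocks] ⇒ blocked
  2. P → S ← F ← U → B ← K → T ← R — S:collider[open]; F:chain[open]; U:fork[blocks]; B:collider[open]; K:fork[open]; T:collider[blocks] ⇒ blocked
  3. P → S ← U → B ← K → T ← R — S:collider[open]; U:fork[blocks]; B:collider[open]; K:fork[open]; T:collider[blocks] ⇒ blocked
  4. P → S ← U → F → K → T ← R — S:collider[open]; U:fork[blocks]; F:chain[open]; K:chain[open]; T:collider[blocks] ⇒ blocked
  5. P → T ← R — T:collider[blocks] ⇒ blocked
Since every path is blocked, d-separation holds.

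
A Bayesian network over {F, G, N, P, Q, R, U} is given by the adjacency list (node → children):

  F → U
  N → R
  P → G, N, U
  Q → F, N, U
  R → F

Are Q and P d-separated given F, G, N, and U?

No

6 paths connect Q and P; each must be blocked for d-separation to hold:
  1. Q → F ← R ← N ← P — F:collider[open]; R:chain[open]; N:chain[blocks] ⇒ blocked
  2. Q → F → U ← P — F:chain[blocks]; U:collider[open] ⇒ blocked
  3. Q → N → R → F → U ← P — N:chain[blocks]; R:chain[open]; F:chain[blocks]; U:collider[open] ⇒ blocked
  4. Q → N ← P — N:collider[open] ⇒ active
  5. Q → U ← F ← R ← N ← P — U:collider[open]; F:chain[blocks]; R:chain[open]; N:chain[blocks] ⇒ blocked
  6. Q → U ← P — U:collider[open] ⇒ active
Because an active path exists, Q and P are not d-separated.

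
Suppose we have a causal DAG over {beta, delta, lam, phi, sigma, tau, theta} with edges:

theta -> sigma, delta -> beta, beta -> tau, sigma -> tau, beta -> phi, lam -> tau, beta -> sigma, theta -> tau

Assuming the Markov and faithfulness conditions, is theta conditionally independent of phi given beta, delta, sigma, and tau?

Yes

4 paths connect theta and phi; each must be blocked for d-separation to hold:
  1. theta → sigma ← beta → phi — sigma:collider[open]; beta:fork[blocks] ⇒ blocked
  2. theta → sigma → tau ← beta → phi — sigma:chain[blocks]; tau:collider[open]; beta:fork[blocks] ⇒ blocked
  3. theta → tau ← sigma ← beta → phi — tau:collider[open]; sigma:chain[blocks]; beta:fork[blocks] ⇒ blocked
  4. theta → tau ← beta → phi — tau:collider[open]; beta:fork[blocks] ⇒ blocked
Every path is blocked, so theta and phi are d-separated given {beta, delta, sigma, tau}.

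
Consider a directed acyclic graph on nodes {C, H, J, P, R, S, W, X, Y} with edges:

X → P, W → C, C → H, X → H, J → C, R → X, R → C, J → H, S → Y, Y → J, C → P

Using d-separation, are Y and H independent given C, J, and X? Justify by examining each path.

Yes — Y and H are d-separated given {C, J, X}.

There are 4 undirected paths between Y and H; checking each against the conditioning set {C, J, X}:
Path 1: Y → J → H
  J is a chain here and J is conditioned on, so the path is blocked at J.
Path 2: Y → J → C ← R → X → H
  J is a chain here and J is conditioned on, so the path is blocked at J.
Path 3: Y → J → C → H
  J is a chain here and J is conditioned on, so the path is blocked at J.
Path 4: Y → J → C → P ← X → H
  J is a chain here and J is conditioned on, so the path is blocked at J.
Every path is blocked, so Y and H are d-separated given {C, J, X}.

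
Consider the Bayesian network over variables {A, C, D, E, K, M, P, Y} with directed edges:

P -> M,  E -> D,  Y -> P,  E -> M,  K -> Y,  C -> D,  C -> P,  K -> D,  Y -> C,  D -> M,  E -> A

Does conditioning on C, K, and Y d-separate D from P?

Yes

There are 6 undirected paths between D and P; checking each against the conditioning set {C, K, Y}:
Path 1: D ← E → M ← P
  M is a collider here and neither M nor any of its descendants is conditioned on, so the collider stays closed — the path is blocked at M.
Path 2: D ← K → Y → P
  K is a fork here and K is conditioned on, so the path is blocked at K.
Path 3: D ← K → Y → C → P
  K is a fork here and K is conditioned on, so the path is blocked at K.
Path 4: D → M ← P
  M is a collider here and neither M nor any of its descendants is conditioned on, so the collider stays closed — the path is blocked at M.
Path 5: D ← C ← Y → P
  C is a chain here and C is conditioned on, so the path is blocked at C.
Path 6: D ← C → P
  C is a fork here and C is conditioned on, so the path is blocked at C.
Since every path is blocked, d-separation holds.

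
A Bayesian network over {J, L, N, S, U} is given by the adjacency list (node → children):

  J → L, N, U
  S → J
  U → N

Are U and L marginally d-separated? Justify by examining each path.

There are 2 undirected paths between U and L; checking each against the conditioning set ∅:
Path 1: U → N ← J → L
  N is a collider here and neither N nor any of its descendants is conditioned on, so the collider stays closed — the path is blocked at N.
Path 2: U ← J → L
  J is a fork and J is not conditioned on — no node blocks this path, so it is active.
Because an active path exists, U and L are not d-separated.

No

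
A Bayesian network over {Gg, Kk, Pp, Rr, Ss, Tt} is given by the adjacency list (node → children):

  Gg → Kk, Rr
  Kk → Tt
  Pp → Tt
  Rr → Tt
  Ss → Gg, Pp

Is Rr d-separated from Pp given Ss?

There are 4 undirected paths between Rr and Pp; checking each against the conditioning set {Ss}:
Path 1: Rr → Tt ← Pp
  Tt is a collider here and neither Tt nor any of its descendants is conditioned on, so the collider stays closed — the path is blocked at Tt.
Path 2: Rr → Tt ← Kk ← Gg ← Ss → Pp
  Tt is a collider here and neither Tt nor any of its descendants is conditioned on, so the collider stays closed — the path is blocked at Tt.
Path 3: Rr ← Gg → Kk → Tt ← Pp
  Tt is a collider here and neither Tt nor any of its descendants is conditioned on, so the collider stays closed — the path is blocked at Tt.
Path 4: Rr ← Gg ← Ss → Pp
  Ss is a fork here and Ss is conditioned on, so the path is blocked at Ss.
All paths are blocked; Rr ⊥ Pp | {Ss} holds.

Yes — Rr and Pp are d-separated given {Ss}.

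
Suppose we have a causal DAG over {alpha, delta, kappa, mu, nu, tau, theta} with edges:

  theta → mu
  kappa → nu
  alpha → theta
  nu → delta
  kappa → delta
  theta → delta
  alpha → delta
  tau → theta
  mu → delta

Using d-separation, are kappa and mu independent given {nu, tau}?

Yes — kappa and mu are d-separated given {nu, tau}.

There are 6 undirected paths between kappa and mu; checking each against the conditioning set {nu, tau}:
Path 1: kappa → nu → delta ← alpha → theta → mu
  nu is a chain here and nu is conditioned on, so the path is blocked at nu.
Path 2: kappa → nu → delta ← mu
  nu is a chain here and nu is conditioned on, so the path is blocked at nu.
Path 3: kappa → nu → delta ← theta → mu
  nu is a chain here and nu is conditioned on, so the path is blocked at nu.
Path 4: kappa → delta ← alpha → theta → mu
  delta is a collider here and neither delta nor any of its descendants is conditioned on, so the collider stays closed — the path is blocked at delta.
Path 5: kappa → delta ← mu
  delta is a collider here and neither delta nor any of its descendants is conditioned on, so the collider stays closed — the path is blocked at delta.
Path 6: kappa → delta ← theta → mu
  delta is a collider here and neither delta nor any of its descendants is conditioned on, so the collider stays closed — the path is blocked at delta.
Since every path is blocked, d-separation holds.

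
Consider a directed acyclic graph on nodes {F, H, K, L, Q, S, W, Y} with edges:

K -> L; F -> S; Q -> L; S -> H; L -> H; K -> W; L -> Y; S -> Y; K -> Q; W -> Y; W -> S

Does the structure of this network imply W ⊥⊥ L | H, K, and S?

6 paths connect W and L; each must be blocked for d-separation to hold:
Path 1: W → S → H ← L
  S is a chain here and S is conditioned on, so the path is blocked at S.
Path 2: W → S → Y ← L
  S is a chain here and S is conditioned on, so the path is blocked at S.
Path 3: W → Y ← L
  Y is a collider here and neither Y nor any of its descendants is conditioned on, so the collider stays closed — the path is blocked at Y.
Path 4: W → Y ← S → H ← L
  Y is a collider here and neither Y nor any of its descendants is conditioned on, so the collider stays closed — the path is blocked at Y.
Path 5: W ← K → L
  K is a fork here and K is conditioned on, so the path is blocked at K.
Path 6: W ← K → Q → L
  K is a fork here and K is conditioned on, so the path is blocked at K.
Every path is blocked, so W and L are d-separated given {H, K, S}.

Yes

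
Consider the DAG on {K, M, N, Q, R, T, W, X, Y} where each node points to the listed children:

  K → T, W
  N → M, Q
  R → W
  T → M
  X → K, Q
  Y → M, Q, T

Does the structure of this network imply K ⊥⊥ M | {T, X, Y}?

There are 6 undirected paths between K and M; checking each against the conditioning set {T, X, Y}:
Path 1: K ← X → Q ← N → M
  X is a fork here and X is conditioned on, so the path is blocked at X.
Path 2: K ← X → Q ← Y → M
  X is a fork here and X is conditioned on, so the path is blocked at X.
Path 3: K ← X → Q ← Y → T → M
  X is a fork here and X is conditioned on, so the path is blocked at X.
Path 4: K → T ← Y → Q ← N → M
  Y is a fork here and Y is conditioned on, so the path is blocked at Y.
Path 5: K → T ← Y → M
  Y is a fork here and Y is conditioned on, so the path is blocked at Y.
Path 6: K → T → M
  T is a chain here and T is conditioned on, so the path is blocked at T.
Since every path is blocked, d-separation holds.

Yes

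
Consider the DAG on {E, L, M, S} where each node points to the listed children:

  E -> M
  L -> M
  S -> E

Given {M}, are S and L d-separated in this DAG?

No

Only one path connects S and L:
  1. S → E → M ← L — E:chain[open]; M:collider[open] ⇒ active
Since the path S → E → M ← L is active, S and L are not d-separated given {M}.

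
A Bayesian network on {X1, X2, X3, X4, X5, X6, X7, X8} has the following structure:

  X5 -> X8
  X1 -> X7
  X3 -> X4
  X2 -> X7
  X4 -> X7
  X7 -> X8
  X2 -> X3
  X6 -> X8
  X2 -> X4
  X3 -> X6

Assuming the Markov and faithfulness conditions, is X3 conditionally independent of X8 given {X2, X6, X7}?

5 paths connect X3 and X8; each must be blocked for d-separation to hold:
  1. X3 ← X2 → X7 → X8 — X2:fork[blocks]; X7:chain[blocks] ⇒ blocked
  2. X3 ← X2 → X4 → X7 → X8 — X2:fork[blocks]; X4:chain[open]; X7:chain[blocks] ⇒ blocked
  3. X3 → X6 → X8 — X6:chain[blocks] ⇒ blocked
  4. X3 → X4 ← X2 → X7 → X8 — X4:collider[open]; X2:fork[blocks]; X7:chain[blocks] ⇒ blocked
  5. X3 → X4 → X7 → X8 — X4:chain[open]; X7:chain[blocks] ⇒ blocked
All paths are blocked; X3 ⊥ X8 | {X2, X6, X7} holds.

Yes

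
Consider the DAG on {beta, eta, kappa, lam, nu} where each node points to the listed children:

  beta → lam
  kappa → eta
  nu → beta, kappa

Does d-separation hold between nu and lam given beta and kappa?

Yes

The only undirected path from nu to lam is:
Path 1: nu → beta → lam
  beta is a chain here and beta is conditioned on, so the path is blocked at beta.
All paths are blocked; nu ⊥ lam | {beta, kappa} holds.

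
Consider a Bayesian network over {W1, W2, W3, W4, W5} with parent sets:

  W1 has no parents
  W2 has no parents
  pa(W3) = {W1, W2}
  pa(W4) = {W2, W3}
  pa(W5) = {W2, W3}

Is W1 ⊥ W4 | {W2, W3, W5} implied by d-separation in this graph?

Yes

We examine all 3 paths between W1 and W4:
  1. W1 → W3 ← W2 → W4 — W3:collider[open]; W2:fork[blocks] ⇒ blocked
  2. W1 → W3 → W4 — W3:chain[blocks] ⇒ blocked
  3. W1 → W3 → W5 ← W2 → W4 — W3:chain[blocks]; W5:collider[open]; W2:fork[blocks] ⇒ blocked
All paths are blocked; W1 ⊥ W4 | {W2, W3, W5} holds.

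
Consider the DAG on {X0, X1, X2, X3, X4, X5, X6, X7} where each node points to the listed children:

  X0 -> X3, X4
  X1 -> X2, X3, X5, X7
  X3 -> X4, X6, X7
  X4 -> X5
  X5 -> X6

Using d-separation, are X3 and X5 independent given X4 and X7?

There are 5 undirected paths between X3 and X5; checking each against the conditioning set {X4, X7}:
Path 1: X3 ← X1 → X5
  X1 is a fork and X1 is not conditioned on — no node blocks this path, so it is active.
Path 2: X3 → X6 ← X5
  X6 is a collider here and neither X6 nor any of its descendants is conditioned on, so the collider stays closed — the path is blocked at X6.
Path 3: X3 → X7 ← X1 → X5
  X7 is a collider and X7 is conditioned on, which opens it; X1 is a fork and X1 is not conditioned on — no node blocks this path, so it is active.
Path 4: X3 ← X0 → X4 → X5
  X4 is a chain here and X4 is conditioned on, so the path is blocked at X4.
Path 5: X3 → X4 → X5
  X4 is a chain here and X4 is conditioned on, so the path is blocked at X4.
Since the path X3 ← X1 → X5 is active, X3 and X5 are not d-separated given {X4, X7}.

No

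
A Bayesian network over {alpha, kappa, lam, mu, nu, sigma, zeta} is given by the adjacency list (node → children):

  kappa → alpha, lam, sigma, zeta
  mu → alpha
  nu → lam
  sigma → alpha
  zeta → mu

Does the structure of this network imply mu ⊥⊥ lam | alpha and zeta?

No — mu and lam are not d-separated given {alpha, zeta}.

We examine all 3 paths between mu and lam:
Path 1: mu ← zeta ← kappa → lam
  zeta is a chain here and zeta is conditioned on, so the path is blocked at zeta.
Path 2: mu → alpha ← sigma ← kappa → lam
  alpha is a collider and alpha is conditioned on, which opens it; sigma is a chain and sigma is not conditioned on; kappa is a fork and kappa is not conditioned on — no node blocks this path, so it is active.
Path 3: mu → alpha ← kappa → lam
  alpha is a collider and alpha is conditioned on, which opens it; kappa is a fork and kappa is not conditioned on — no node blocks this path, so it is active.
Since the path mu → alpha ← sigma ← kappa → lam is active, mu and lam are not d-separated given {alpha, zeta}.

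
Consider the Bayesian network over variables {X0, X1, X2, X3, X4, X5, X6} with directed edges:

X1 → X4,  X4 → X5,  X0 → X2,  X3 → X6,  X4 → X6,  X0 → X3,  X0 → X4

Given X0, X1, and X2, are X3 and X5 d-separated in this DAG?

2 paths connect X3 and X5; each must be blocked for d-separation to hold:
  1. X3 → X6 ← X4 → X5 — X6:collider[blocks]; X4:fork[open] ⇒ blocked
  2. X3 ← X0 → X4 → X5 — X0:fork[blocks]; X4:chain[open] ⇒ blocked
All paths are blocked; X3 ⊥ X5 | {X0, X1, X2} holds.

Yes — X3 and X5 are d-separated given {X0, X1, X2}.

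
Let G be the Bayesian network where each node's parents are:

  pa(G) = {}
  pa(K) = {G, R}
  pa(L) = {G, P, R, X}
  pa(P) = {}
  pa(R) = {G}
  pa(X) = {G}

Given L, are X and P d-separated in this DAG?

Enumerating the 4 paths from X to P and testing each for blocking by {L}:
Path 1: X ← G → R → L ← P
  G is a fork and G is not conditioned on; R is a chain and R is not conditioned on; L is a collider and L is conditioned on, which opens it — no node blocks this path, so it is active.
Path 2: X ← G → K ← R → L ← P
  K is a collider here and neither K nor any of its descendants is conditioned on, so the collider stays closed — the path is blocked at K.
Path 3: X ← G → L ← P
  G is a fork and G is not conditioned on; L is a collider and L is conditioned on, which opens it — no node blocks this path, so it is active.
Path 4: X → L ← P
  L is a collider and L is conditioned on, which opens it — no node blocks this path, so it is active.
Since the path X ← G → R → L ← P is active, X and P are not d-separated given {L}.

No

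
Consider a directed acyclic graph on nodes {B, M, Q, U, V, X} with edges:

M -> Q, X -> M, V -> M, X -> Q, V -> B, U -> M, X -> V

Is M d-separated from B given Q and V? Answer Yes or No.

Yes — M and B are d-separated given {Q, V}.

We examine all 3 paths between M and B:
Path 1: M ← V → B
  V is a fork here and V is conditioned on, so the path is blocked at V.
Path 2: M ← X → V → B
  V is a chain here and V is conditioned on, so the path is blocked at V.
Path 3: M → Q ← X → V → B
  V is a chain here and V is conditioned on, so the path is blocked at V.
Since every path is blocked, d-separation holds.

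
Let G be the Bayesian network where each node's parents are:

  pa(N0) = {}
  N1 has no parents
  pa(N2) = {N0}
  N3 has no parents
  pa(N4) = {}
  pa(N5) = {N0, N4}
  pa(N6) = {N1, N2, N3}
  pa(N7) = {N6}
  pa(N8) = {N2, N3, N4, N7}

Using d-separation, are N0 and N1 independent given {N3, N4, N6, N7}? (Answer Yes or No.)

Enumerating the 6 paths from N0 to N1 and testing each for blocking by {N3, N4, N6, N7}:
Path 1: N0 → N2 → N8 ← N3 → N6 ← N1
  N8 is a collider here and neither N8 nor any of its descendants is conditioned on, so the collider stays closed — the path is blocked at N8.
Path 2: N0 → N2 → N8 ← N7 ← N6 ← N1
  N8 is a collider here and neither N8 nor any of its descendants is conditioned on, so the collider stays closed — the path is blocked at N8.
Path 3: N0 → N2 → N6 ← N1
  N2 is a chain and N2 is not conditioned on; N6 is a collider and N6 is conditioned on, which opens it — no node blocks this path, so it is active.
Path 4: N0 → N5 ← N4 → N8 ← N3 → N6 ← N1
  N5 is a collider here and neither N5 nor any of its descendants is conditioned on, so the collider stays closed — the path is blocked at N5.
Path 5: N0 → N5 ← N4 → N8 ← N7 ← N6 ← N1
  N5 is a collider here and neither N5 nor any of its descendants is conditioned on, so the collider stays closed — the path is blocked at N5.
Path 6: N0 → N5 ← N4 → N8 ← N2 → N6 ← N1
  N5 is a collider here and neither N5 nor any of its descendants is conditioned on, so the collider stays closed — the path is blocked at N5.
Because an active path exists, N0 and N1 are not d-separated.

No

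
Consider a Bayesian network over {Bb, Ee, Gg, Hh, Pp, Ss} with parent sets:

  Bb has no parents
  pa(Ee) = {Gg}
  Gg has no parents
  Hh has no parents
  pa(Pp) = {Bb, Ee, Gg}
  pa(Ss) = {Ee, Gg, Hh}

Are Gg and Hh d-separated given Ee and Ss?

There are 3 undirected paths between Gg and Hh; checking each against the conditioning set {Ee, Ss}:
Path 1: Gg → Ee → Ss ← Hh
  Ee is a chain here and Ee is conditioned on, so the path is blocked at Ee.
Path 2: Gg → Ss ← Hh
  Ss is a collider and Ss is conditioned on, which opens it — no node blocks this path, so it is active.
Path 3: Gg → Pp ← Ee → Ss ← Hh
  Pp is a collider here and neither Pp nor any of its descendants is conditioned on, so the collider stays closed — the path is blocked at Pp.
Since the path Gg → Ss ← Hh is active, Gg and Hh are not d-separated given {Ee, Ss}.

No — Gg and Hh are not d-separated given {Ee, Ss}.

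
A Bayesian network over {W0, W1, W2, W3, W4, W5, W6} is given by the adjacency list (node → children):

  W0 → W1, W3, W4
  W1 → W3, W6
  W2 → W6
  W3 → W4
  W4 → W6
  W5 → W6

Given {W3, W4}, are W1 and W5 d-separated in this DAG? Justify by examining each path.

Yes — W1 and W5 are d-separated given {W3, W4}.

5 paths connect W1 and W5; each must be blocked for d-separation to hold:
Path 1: W1 → W6 ← W5
  W6 is a collider here and neither W6 nor any of its descendants is conditioned on, so the collider stays closed — the path is blocked at W6.
Path 2: W1 → W3 → W4 → W6 ← W5
  W3 is a chain here and W3 is conditioned on, so the path is blocked at W3.
Path 3: W1 → W3 ← W0 → W4 → W6 ← W5
  W4 is a chain here and W4 is conditioned on, so the path is blocked at W4.
Path 4: W1 ← W0 → W3 → W4 → W6 ← W5
  W3 is a chain here and W3 is conditioned on, so the path is blocked at W3.
Path 5: W1 ← W0 → W4 → W6 ← W5
  W4 is a chain here and W4 is conditioned on, so the path is blocked at W4.
All paths are blocked; W1 ⊥ W5 | {W3, W4} holds.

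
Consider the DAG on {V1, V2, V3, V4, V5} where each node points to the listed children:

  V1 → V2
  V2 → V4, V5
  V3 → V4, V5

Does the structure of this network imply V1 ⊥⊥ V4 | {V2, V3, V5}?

Yes

There are 2 undirected paths between V1 and V4; checking each against the conditioning set {V2, V3, V5}:
  1. V1 → V2 → V5 ← V3 → V4 — V2:chain[blocks]; V5:collider[open]; V3:fork[blocks] ⇒ blocked
  2. V1 → V2 → V4 — V2:chain[blocks] ⇒ blocked
All paths are blocked; V1 ⊥ V4 | {V2, V3, V5} holds.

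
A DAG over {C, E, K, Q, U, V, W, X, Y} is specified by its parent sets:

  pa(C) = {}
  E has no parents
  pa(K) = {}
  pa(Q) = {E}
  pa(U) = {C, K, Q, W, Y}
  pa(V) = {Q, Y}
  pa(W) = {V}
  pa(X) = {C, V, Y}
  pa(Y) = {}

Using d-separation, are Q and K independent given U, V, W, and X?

There are 6 undirected paths between Q and K; checking each against the conditioning set {U, V, W, X}:
  1. Q → V ← Y → U ← K — V:collider[open]; Y:fork[open]; U:collider[open] ⇒ active
  2. Q → V ← Y → X ← C → U ← K — V:collider[open]; Y:fork[open]; X:collider[open]; C:fork[open]; U:collider[open] ⇒ active
  3. Q → V → W → U ← K — V:chain[blocks]; W:chain[blocks]; U:collider[open] ⇒ blocked
  4. Q → V → X ← Y → U ← K — V:chain[blocks]; X:collider[open]; Y:fork[open]; U:collider[open] ⇒ blocked
  5. Q → V → X ← C → U ← K — V:chain[blocks]; X:collider[open]; C:fork[open]; U:collider[open] ⇒ blocked
  6. Q → U ← K — U:collider[open] ⇒ active
Because an active path exists, Q and K are not d-separated.

No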